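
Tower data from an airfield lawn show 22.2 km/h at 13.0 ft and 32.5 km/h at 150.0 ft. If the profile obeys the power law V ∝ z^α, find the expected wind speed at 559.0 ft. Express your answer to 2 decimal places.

39.90 km/h

First find α: α = ln(V₂/V₁)/ln(z₂/z₁) = ln(32.5/22.2)/ln(150.0/13.0) = 0.38115/2.44569 = 0.1558
Extrapolate from 150.0 ft to 559.0 ft: V₃ = 32.5 × (559.0/150.0)^0.1558 = 32.5 × 1.2275 = 39.8952 km/h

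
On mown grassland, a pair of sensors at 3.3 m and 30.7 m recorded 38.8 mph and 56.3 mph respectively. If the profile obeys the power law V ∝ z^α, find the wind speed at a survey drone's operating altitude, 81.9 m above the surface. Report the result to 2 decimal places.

First find α: α = ln(V₂/V₁)/ln(z₂/z₁) = ln(56.3/38.8)/ln(30.7/3.3) = 0.37227/2.23034 = 0.1669
Extrapolate from 30.7 m to 81.9 m: V₃ = 56.3 × (81.9/30.7)^0.1669 = 56.3 × 1.1780 = 66.3190 mph

66.32 mph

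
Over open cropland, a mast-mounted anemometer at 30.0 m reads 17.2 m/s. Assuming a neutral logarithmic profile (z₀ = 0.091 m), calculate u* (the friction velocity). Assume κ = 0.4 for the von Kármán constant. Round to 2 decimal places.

Log law: V(z) = (u*/κ) · ln(z/z₀) ⇒ u* = κ · V / ln(z/z₀)
u* = 0.4 × 17.2 / ln(30.0/0.091) = 0.4 × 17.2 / 5.7981
   = 6.8800 / 5.7981 = 1.1866 m/s

u* ≈ 1.19 m/s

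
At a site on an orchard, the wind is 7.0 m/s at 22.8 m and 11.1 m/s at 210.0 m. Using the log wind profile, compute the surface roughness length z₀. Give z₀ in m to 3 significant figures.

Log law: V(z) ∝ ln(z/z₀). With r = V₁/V₂ = 7.0/11.1 = 0.63063,
r · ln(z₂/z₀) = ln(z₁/z₀) ⇒ ln z₀ = (ln z₁ − r·ln z₂)/(1 − r)
ln z₀ = (3.12676 − 0.63063×5.34711) / 0.36937 = -0.6641
z₀ = exp(-0.6641) = 0.5147 m

z₀ ≈ 0.515 m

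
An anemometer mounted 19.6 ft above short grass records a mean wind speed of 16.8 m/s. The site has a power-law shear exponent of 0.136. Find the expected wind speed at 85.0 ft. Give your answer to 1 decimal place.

Power-law profile: V₂ = V₁ · (z₂/z₁)^α
V₂ = 16.8 × (85.0/19.6)^0.136 = 16.8 × (4.3367)^0.136
    = 16.8 × 1.2208 = 20.5099 m/s

20.5 m/s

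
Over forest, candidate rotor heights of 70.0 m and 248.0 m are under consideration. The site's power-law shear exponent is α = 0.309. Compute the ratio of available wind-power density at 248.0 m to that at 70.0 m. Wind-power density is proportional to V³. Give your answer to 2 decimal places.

3.23

Speed ratio: V_B/V_A = (z_B/z_A)^α = (248.0/70.0)^0.309 = (3.5429)^0.309 = 1.47826
Power-density ratio: P_B/P_A = (V_B/V_A)³ = (1.47826)³ = 3.23036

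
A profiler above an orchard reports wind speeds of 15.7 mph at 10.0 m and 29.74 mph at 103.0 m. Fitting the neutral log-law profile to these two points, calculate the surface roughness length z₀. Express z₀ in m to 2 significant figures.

Log law: V(z) ∝ ln(z/z₀). With r = V₁/V₂ = 15.7/29.74 = 0.52791,
r · ln(z₂/z₀) = ln(z₁/z₀) ⇒ ln z₀ = (ln z₁ − r·ln z₂)/(1 − r)
ln z₀ = (2.30259 − 0.52791×4.63473) / 0.47209 = -0.3053
z₀ = exp(-0.3053) = 0.7369 m

z₀ ≈ 0.74 m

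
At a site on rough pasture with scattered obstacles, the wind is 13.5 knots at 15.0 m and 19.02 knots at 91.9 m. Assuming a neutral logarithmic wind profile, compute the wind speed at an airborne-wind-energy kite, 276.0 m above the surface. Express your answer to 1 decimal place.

Log law: V ∝ ln(z/z₀). From the pair, with r = V₁/V₂ = 0.70978,
ln z₀ = (ln z₁ − r·ln z₂)/(1 − r) = (2.7081 − 0.70978×4.5207)/0.29022 = -1.7251 → z₀ = 0.1782 m
V₃ = V₁ · ln(z₃/z₀)/ln(z₁/z₀) = 13.5 × 7.3455/4.4331 = 22.3689 knots

22.4 knots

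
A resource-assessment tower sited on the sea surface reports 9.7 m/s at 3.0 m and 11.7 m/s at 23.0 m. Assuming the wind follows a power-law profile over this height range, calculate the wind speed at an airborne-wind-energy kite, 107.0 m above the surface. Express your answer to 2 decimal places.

13.48 m/s

First find α: α = ln(V₂/V₁)/ln(z₂/z₁) = ln(11.7/9.7)/ln(23.0/3.0) = 0.18746/2.03688 = 0.0920
Extrapolate from 23.0 m to 107.0 m: V₃ = 11.7 × (107.0/23.0)^0.0920 = 11.7 × 1.1520 = 13.4782 m/s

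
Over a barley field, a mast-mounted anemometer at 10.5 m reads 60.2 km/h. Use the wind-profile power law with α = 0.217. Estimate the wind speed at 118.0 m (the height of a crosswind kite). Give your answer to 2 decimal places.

Power-law profile: V₂ = V₁ · (z₂/z₁)^α
V₂ = 60.2 × (118.0/10.5)^0.217 = 60.2 × (11.2381)^0.217
    = 60.2 × 1.6904 = 101.7646 km/h

101.76 km/h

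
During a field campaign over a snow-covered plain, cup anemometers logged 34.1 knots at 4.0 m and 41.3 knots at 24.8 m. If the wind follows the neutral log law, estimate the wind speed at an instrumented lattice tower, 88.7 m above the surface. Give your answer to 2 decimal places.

Log law: V ∝ ln(z/z₀). From the pair, with r = V₁/V₂ = 0.82567,
ln z₀ = (ln z₁ − r·ln z₂)/(1 − r) = (1.3863 − 0.82567×3.2108)/0.17433 = -7.2550 → z₀ = 0.0007067 m
V₃ = V₁ · ln(z₃/z₀)/ln(z₁/z₀) = 34.1 × 11.7402/8.6413 = 46.3291 knots

46.33 knots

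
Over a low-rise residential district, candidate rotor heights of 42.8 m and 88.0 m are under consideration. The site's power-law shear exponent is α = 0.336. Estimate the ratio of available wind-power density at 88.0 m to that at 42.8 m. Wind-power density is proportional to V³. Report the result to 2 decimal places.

Speed ratio: V_B/V_A = (z_B/z_A)^α = (88.0/42.8)^0.336 = (2.0561)^0.336 = 1.27403
Power-density ratio: P_B/P_A = (V_B/V_A)³ = (1.27403)³ = 2.06797

2.07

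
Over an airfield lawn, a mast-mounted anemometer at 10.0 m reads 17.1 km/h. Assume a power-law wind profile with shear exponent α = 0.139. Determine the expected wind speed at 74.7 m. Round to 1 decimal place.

22.6 km/h

Power-law profile: V₂ = V₁ · (z₂/z₁)^α
V₂ = 17.1 × (74.7/10.0)^0.139 = 17.1 × (7.4700)^0.139
    = 17.1 × 1.3225 = 22.6145 km/h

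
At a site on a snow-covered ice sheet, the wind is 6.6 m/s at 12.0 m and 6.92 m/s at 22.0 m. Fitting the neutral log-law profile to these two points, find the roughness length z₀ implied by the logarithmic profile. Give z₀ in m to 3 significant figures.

z₀ ≈ 0.0000447 m

Log law: V(z) ∝ ln(z/z₀). With r = V₁/V₂ = 6.6/6.92 = 0.95376,
r · ln(z₂/z₀) = ln(z₁/z₀) ⇒ ln z₀ = (ln z₁ − r·ln z₂)/(1 − r)
ln z₀ = (2.48491 − 0.95376×3.09104) / 0.04624 = -10.0166
z₀ = exp(-10.0166) = 0.00004465 m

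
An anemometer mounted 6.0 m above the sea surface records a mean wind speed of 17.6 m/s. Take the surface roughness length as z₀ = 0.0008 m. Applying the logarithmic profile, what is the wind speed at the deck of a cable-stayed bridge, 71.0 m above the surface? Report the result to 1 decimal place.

Log law: V(z) ∝ ln(z/z₀), so V₂/V₁ = ln(z₂/z₀) / ln(z₁/z₀).
ln(71.0/0.0008) = 11.3936, ln(6.0/0.0008) = 8.9227
V₂ = 17.6 × 11.3936/8.9227 = 17.6 × 1.2769 = 22.4739 m/s

22.5 m/s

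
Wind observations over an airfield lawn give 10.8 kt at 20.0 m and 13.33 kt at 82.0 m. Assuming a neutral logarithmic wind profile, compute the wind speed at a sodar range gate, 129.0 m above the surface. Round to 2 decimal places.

14.14 kt

Log law: V ∝ ln(z/z₀). From the pair, with r = V₁/V₂ = 0.81020,
ln z₀ = (ln z₁ − r·ln z₂)/(1 − r) = (2.9957 − 0.81020×4.4067)/0.18980 = -3.0275 → z₀ = 0.04844 m
V₃ = V₁ · ln(z₃/z₀)/ln(z₁/z₀) = 10.8 × 7.8873/6.0232 = 14.1424 kt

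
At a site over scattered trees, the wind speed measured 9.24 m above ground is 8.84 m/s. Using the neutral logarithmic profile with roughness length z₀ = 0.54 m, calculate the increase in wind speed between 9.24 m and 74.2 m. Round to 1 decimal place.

Log law: V₂ = V₁ · ln(z₂/z₀)/ln(z₁/z₀) = 8.84 × 4.9230/2.8397 = 15.3250 m/s
ΔV = 15.3250 − 8.84 = 6.4850 m/s

6.5 m/s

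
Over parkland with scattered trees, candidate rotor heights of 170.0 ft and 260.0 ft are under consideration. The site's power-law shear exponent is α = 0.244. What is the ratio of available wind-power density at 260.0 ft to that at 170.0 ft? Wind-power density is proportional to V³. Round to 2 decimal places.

Speed ratio: V_B/V_A = (z_B/z_A)^α = (260.0/170.0)^0.244 = (1.5294)^0.244 = 1.10924
Power-density ratio: P_B/P_A = (V_B/V_A)³ = (1.10924)³ = 1.36481

1.36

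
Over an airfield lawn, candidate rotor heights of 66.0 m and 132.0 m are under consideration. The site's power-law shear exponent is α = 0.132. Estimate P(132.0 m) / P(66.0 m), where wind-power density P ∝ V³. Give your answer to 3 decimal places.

Speed ratio: V_B/V_A = (z_B/z_A)^α = (132.0/66.0)^0.132 = (2.0000)^0.132 = 1.09581
Power-density ratio: P_B/P_A = (V_B/V_A)³ = (1.09581)³ = 1.31585

1.316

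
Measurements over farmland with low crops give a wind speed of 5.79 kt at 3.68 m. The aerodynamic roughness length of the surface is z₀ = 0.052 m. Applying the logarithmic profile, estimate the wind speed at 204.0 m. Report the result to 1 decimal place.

11.2 kt

Log law: V(z) ∝ ln(z/z₀), so V₂/V₁ = ln(z₂/z₀) / ln(z₁/z₀).
ln(204.0/0.052) = 8.2746, ln(3.68/0.052) = 4.2594
V₂ = 5.79 × 8.2746/4.2594 = 5.79 × 1.9427 = 11.2480 kt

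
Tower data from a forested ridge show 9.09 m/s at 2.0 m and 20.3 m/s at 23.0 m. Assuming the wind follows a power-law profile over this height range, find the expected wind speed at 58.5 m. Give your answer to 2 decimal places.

First find α: α = ln(V₂/V₁)/ln(z₂/z₁) = ln(20.3/9.09)/ln(23.0/2.0) = 0.80345/2.44235 = 0.3290
Extrapolate from 23.0 m to 58.5 m: V₃ = 20.3 × (58.5/23.0)^0.3290 = 20.3 × 1.3595 = 27.5974 m/s

27.60 m/s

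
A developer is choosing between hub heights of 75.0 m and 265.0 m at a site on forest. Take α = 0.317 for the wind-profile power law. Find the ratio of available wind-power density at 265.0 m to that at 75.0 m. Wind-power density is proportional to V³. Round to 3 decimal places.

Speed ratio: V_B/V_A = (z_B/z_A)^α = (265.0/75.0)^0.317 = (3.5333)^0.317 = 1.49202
Power-density ratio: P_B/P_A = (V_B/V_A)³ = (1.49202)³ = 3.32142

3.321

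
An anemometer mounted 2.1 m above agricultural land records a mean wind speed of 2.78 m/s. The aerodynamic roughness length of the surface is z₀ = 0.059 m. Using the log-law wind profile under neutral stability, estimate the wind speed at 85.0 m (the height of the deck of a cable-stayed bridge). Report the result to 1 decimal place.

5.7 m/s

Log law: V(z) ∝ ln(z/z₀), so V₂/V₁ = ln(z₂/z₀) / ln(z₁/z₀).
ln(85.0/0.059) = 7.2729, ln(2.1/0.059) = 3.5722
V₂ = 2.78 × 7.2729/3.5722 = 2.78 × 2.0360 = 5.6600 m/s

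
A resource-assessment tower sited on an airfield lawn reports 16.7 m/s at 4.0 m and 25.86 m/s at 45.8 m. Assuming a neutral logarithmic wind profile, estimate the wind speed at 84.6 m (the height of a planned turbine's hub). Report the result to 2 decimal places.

Log law: V ∝ ln(z/z₀). From the pair, with r = V₁/V₂ = 0.64578,
ln z₀ = (ln z₁ − r·ln z₂)/(1 − r) = (1.3863 − 0.64578×3.8243)/0.35422 = -3.0585 → z₀ = 0.04696 m
V₃ = V₁ · ln(z₃/z₀)/ln(z₁/z₀) = 16.7 × 7.4964/4.4448 = 28.1656 m/s

28.17 m/s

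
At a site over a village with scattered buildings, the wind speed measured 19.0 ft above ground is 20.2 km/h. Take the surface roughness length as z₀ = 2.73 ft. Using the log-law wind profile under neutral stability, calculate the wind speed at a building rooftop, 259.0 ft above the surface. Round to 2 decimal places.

47.40 km/h

Log law: V(z) ∝ ln(z/z₀), so V₂/V₁ = ln(z₂/z₀) / ln(z₁/z₀).
ln(259.0/2.73) = 4.5525, ln(19.0/2.73) = 1.9401
V₂ = 20.2 × 4.5525/1.9401 = 20.2 × 2.3465 = 47.3992 km/h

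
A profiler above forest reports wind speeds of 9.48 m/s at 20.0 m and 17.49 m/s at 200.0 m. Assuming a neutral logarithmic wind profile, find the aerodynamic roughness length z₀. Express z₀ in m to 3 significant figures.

z₀ ≈ 1.31 m

Log law: V(z) ∝ ln(z/z₀). With r = V₁/V₂ = 9.48/17.49 = 0.54202,
r · ln(z₂/z₀) = ln(z₁/z₀) ⇒ ln z₀ = (ln z₁ − r·ln z₂)/(1 − r)
ln z₀ = (2.99573 − 0.54202×5.29832) / 0.45798 = 0.2706
z₀ = exp(0.2706) = 1.311 m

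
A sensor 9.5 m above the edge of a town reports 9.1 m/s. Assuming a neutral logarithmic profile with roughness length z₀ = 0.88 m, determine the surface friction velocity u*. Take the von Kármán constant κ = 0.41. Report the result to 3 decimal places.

Log law: V(z) = (u*/κ) · ln(z/z₀) ⇒ u* = κ · V / ln(z/z₀)
u* = 0.41 × 9.1 / ln(9.5/0.88) = 0.41 × 9.1 / 2.3791
   = 3.7310 / 2.3791 = 1.5682 m/s

u* ≈ 1.568 m/s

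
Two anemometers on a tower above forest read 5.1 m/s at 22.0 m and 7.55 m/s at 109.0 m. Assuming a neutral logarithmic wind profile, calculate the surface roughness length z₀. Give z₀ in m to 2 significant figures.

Log law: V(z) ∝ ln(z/z₀). With r = V₁/V₂ = 5.1/7.55 = 0.67550,
r · ln(z₂/z₀) = ln(z₁/z₀) ⇒ ln z₀ = (ln z₁ − r·ln z₂)/(1 − r)
ln z₀ = (3.09104 − 0.67550×4.69135) / 0.32450 = -0.2402
z₀ = exp(-0.2402) = 0.7865 m

z₀ ≈ 0.79 m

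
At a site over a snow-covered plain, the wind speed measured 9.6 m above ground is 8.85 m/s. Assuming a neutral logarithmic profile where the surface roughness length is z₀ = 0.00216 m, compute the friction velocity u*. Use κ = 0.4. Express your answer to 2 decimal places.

u* ≈ 0.42 m/s

Log law: V(z) = (u*/κ) · ln(z/z₀) ⇒ u* = κ · V / ln(z/z₀)
u* = 0.4 × 8.85 / ln(9.6/0.00216) = 0.4 × 8.85 / 8.3994
   = 3.5400 / 8.3994 = 0.4215 m/s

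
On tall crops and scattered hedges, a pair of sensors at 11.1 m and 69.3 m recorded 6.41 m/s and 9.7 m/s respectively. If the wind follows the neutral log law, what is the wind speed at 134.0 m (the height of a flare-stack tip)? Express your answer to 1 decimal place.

Log law: V ∝ ln(z/z₀). From the pair, with r = V₁/V₂ = 0.66082,
ln z₀ = (ln z₁ − r·ln z₂)/(1 − r) = (2.4069 − 0.66082×4.2384)/0.33918 = -1.1614 → z₀ = 0.3130 m
V₃ = V₁ · ln(z₃/z₀)/ln(z₁/z₀) = 6.41 × 6.0593/3.5684 = 10.8845 m/s

10.9 m/s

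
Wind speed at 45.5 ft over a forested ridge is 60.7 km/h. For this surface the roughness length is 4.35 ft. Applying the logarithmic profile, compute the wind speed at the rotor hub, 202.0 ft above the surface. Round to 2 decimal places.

Log law: V(z) ∝ ln(z/z₀), so V₂/V₁ = ln(z₂/z₀) / ln(z₁/z₀).
ln(202.0/4.35) = 3.8381, ln(45.5/4.35) = 2.3475
V₂ = 60.7 × 3.8381/2.3475 = 60.7 × 1.6349 = 99.2411 km/h

99.24 km/h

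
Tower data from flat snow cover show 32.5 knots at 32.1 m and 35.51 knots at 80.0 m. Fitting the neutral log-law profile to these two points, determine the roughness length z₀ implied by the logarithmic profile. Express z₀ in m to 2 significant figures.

Log law: V(z) ∝ ln(z/z₀). With r = V₁/V₂ = 32.5/35.51 = 0.91524,
r · ln(z₂/z₀) = ln(z₁/z₀) ⇒ ln z₀ = (ln z₁ − r·ln z₂)/(1 − r)
ln z₀ = (3.46886 − 0.91524×4.38203) / 0.08476 = -6.3910
z₀ = exp(-6.3910) = 0.001677 m

z₀ ≈ 0.0017 m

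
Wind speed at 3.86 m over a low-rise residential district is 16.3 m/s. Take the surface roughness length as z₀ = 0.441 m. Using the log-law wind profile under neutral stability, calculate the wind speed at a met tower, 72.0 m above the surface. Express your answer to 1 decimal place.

Log law: V(z) ∝ ln(z/z₀), so V₂/V₁ = ln(z₂/z₀) / ln(z₁/z₀).
ln(72.0/0.441) = 5.0954, ln(3.86/0.441) = 2.1694
V₂ = 16.3 × 5.0954/2.1694 = 16.3 × 2.3488 = 38.2850 m/s

38.3 m/s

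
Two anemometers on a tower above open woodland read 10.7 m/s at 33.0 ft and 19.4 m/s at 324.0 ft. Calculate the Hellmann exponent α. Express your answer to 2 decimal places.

α ≈ 0.26

Power law: V₂/V₁ = (z₂/z₁)^α ⇒ α = ln(V₂/V₁) / ln(z₂/z₁)
α = ln(19.4/10.7) / ln(324.0/33.0) = ln(1.8131) / ln(9.8182)
  = 0.59503 / 2.28424 = 0.26049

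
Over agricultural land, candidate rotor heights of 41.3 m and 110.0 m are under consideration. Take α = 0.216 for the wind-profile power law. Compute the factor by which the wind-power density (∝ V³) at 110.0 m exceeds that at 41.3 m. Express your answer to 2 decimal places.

1.89

Speed ratio: V_B/V_A = (z_B/z_A)^α = (110.0/41.3)^0.216 = (2.6634)^0.216 = 1.23565
Power-density ratio: P_B/P_A = (V_B/V_A)³ = (1.23565)³ = 1.88663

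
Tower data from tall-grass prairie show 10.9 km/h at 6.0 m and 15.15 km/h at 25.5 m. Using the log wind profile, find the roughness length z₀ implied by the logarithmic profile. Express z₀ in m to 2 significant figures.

Log law: V(z) ∝ ln(z/z₀). With r = V₁/V₂ = 10.9/15.15 = 0.71947,
r · ln(z₂/z₀) = ln(z₁/z₀) ⇒ ln z₀ = (ln z₁ − r·ln z₂)/(1 − r)
ln z₀ = (1.79176 − 0.71947×3.23868) / 0.28053 = -1.9192
z₀ = exp(-1.9192) = 0.1467 m

z₀ ≈ 0.15 m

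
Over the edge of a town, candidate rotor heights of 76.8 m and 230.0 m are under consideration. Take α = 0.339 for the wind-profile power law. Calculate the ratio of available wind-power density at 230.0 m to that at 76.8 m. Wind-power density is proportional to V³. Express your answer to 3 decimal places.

3.051

Speed ratio: V_B/V_A = (z_B/z_A)^α = (230.0/76.8)^0.339 = (2.9948)^0.339 = 1.45040
Power-density ratio: P_B/P_A = (V_B/V_A)³ = (1.45040)³ = 3.05116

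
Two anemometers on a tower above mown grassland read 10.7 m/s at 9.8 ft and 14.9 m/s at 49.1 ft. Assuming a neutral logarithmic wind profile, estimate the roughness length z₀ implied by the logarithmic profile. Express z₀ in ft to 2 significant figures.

Log law: V(z) ∝ ln(z/z₀). With r = V₁/V₂ = 10.7/14.9 = 0.71812,
r · ln(z₂/z₀) = ln(z₁/z₀) ⇒ ln z₀ = (ln z₁ − r·ln z₂)/(1 − r)
ln z₀ = (2.28238 − 0.71812×3.89386) / 0.28188 = -1.8230
z₀ = exp(-1.8230) = 0.1615 ft

z₀ ≈ 0.16 ft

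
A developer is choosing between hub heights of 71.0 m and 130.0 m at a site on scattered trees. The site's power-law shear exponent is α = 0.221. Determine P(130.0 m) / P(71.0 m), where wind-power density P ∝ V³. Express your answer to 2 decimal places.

Speed ratio: V_B/V_A = (z_B/z_A)^α = (130.0/71.0)^0.221 = (1.8310)^0.221 = 1.14302
Power-density ratio: P_B/P_A = (V_B/V_A)³ = (1.14302)³ = 1.49335

1.49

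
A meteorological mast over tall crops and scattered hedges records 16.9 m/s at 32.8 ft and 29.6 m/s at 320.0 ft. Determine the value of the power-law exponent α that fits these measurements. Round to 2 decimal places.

α ≈ 0.25

Power law: V₂/V₁ = (z₂/z₁)^α ⇒ α = ln(V₂/V₁) / ln(z₂/z₁)
α = ln(29.6/16.9) / ln(320.0/32.8) = ln(1.7515) / ln(9.7561)
  = 0.56046 / 2.27789 = 0.24604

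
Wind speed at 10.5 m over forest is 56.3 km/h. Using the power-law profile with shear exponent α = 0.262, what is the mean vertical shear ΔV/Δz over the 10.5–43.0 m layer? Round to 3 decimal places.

Power law: V₂ = V₁ · (z₂/z₁)^α = 56.3 × (4.0952)^0.262 = 81.4565 km/h
ΔV/Δz = (81.4565 − 56.3)/(43.0 − 10.5) = 25.1565/32.5000 = 0.77404 km/h/m

0.774 km/h/m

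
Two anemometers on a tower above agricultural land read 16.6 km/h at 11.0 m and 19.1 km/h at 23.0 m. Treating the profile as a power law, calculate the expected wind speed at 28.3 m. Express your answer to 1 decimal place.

19.9 km/h

First find α: α = ln(V₂/V₁)/ln(z₂/z₁) = ln(19.1/16.6)/ln(23.0/11.0) = 0.14029/0.73760 = 0.1902
Extrapolate from 23.0 m to 28.3 m: V₃ = 19.1 × (28.3/23.0)^0.1902 = 19.1 × 1.0402 = 19.8684 km/h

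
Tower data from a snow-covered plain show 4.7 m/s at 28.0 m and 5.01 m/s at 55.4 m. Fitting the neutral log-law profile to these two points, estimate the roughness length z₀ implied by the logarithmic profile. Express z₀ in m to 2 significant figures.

z₀ ≈ 0.00090 m

Log law: V(z) ∝ ln(z/z₀). With r = V₁/V₂ = 4.7/5.01 = 0.93812,
r · ln(z₂/z₀) = ln(z₁/z₀) ⇒ ln z₀ = (ln z₁ − r·ln z₂)/(1 − r)
ln z₀ = (3.33220 − 0.93812×4.01458) / 0.06188 = -7.0135
z₀ = exp(-7.0135) = 0.0008997 m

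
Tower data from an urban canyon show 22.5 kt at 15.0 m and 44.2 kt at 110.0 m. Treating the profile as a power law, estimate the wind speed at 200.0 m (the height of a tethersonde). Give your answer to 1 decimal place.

First find α: α = ln(V₂/V₁)/ln(z₂/z₁) = ln(44.2/22.5)/ln(110.0/15.0) = 0.67521/1.99243 = 0.3389
Extrapolate from 110.0 m to 200.0 m: V₃ = 44.2 × (200.0/110.0)^0.3389 = 44.2 × 1.2246 = 54.1265 kt

54.1 kt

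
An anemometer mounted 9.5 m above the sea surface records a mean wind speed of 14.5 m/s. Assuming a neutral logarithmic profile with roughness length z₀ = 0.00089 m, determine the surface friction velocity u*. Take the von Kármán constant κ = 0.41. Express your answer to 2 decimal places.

u* ≈ 0.64 m/s

Log law: V(z) = (u*/κ) · ln(z/z₀) ⇒ u* = κ · V / ln(z/z₀)
u* = 0.41 × 14.5 / ln(9.5/0.00089) = 0.41 × 14.5 / 9.2756
   = 5.9450 / 9.2756 = 0.6409 m/s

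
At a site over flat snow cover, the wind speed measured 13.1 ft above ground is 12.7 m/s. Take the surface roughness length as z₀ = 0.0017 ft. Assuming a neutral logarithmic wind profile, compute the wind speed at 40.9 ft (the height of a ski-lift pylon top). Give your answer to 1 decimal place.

Log law: V(z) ∝ ln(z/z₀), so V₂/V₁ = ln(z₂/z₀) / ln(z₁/z₀).
ln(40.9/0.0017) = 10.0883, ln(13.1/0.0017) = 8.9497
V₂ = 12.7 × 10.0883/8.9497 = 12.7 × 1.1272 = 14.3156 m/s

14.3 m/s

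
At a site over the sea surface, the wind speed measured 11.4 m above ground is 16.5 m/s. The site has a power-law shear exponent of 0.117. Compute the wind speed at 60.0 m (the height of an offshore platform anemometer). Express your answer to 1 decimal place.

Power-law profile: V₂ = V₁ · (z₂/z₁)^α
V₂ = 16.5 × (60.0/11.4)^0.117 = 16.5 × (5.2632)^0.117
    = 16.5 × 1.2145 = 20.0387 m/s

20.0 m/s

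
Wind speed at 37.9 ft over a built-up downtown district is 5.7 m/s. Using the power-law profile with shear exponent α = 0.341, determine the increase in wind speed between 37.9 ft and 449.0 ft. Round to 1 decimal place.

7.5 m/s

Power law: V₂ = V₁ · (z₂/z₁)^α = 5.7 × (11.8470)^0.341 = 13.2426 m/s
ΔV = 13.2426 − 5.7 = 7.5426 m/s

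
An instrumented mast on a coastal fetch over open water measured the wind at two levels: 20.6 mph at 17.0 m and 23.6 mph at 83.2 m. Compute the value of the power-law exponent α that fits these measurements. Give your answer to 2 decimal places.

α ≈ 0.09

Power law: V₂/V₁ = (z₂/z₁)^α ⇒ α = ln(V₂/V₁) / ln(z₂/z₁)
α = ln(23.6/20.6) / ln(83.2/17.0) = ln(1.1456) / ln(4.8941)
  = 0.13596 / 1.58803 = 0.08561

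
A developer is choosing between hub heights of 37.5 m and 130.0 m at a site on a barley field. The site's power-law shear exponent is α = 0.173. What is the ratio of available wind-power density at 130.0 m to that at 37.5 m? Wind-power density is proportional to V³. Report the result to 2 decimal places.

1.91

Speed ratio: V_B/V_A = (z_B/z_A)^α = (130.0/37.5)^0.173 = (3.4667)^0.173 = 1.23995
Power-density ratio: P_B/P_A = (V_B/V_A)³ = (1.23995)³ = 1.90640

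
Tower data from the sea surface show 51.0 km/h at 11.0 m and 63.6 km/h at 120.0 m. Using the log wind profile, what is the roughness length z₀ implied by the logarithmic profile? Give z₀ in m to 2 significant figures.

Log law: V(z) ∝ ln(z/z₀). With r = V₁/V₂ = 51.0/63.6 = 0.80189,
r · ln(z₂/z₀) = ln(z₁/z₀) ⇒ ln z₀ = (ln z₁ − r·ln z₂)/(1 − r)
ln z₀ = (2.39790 − 0.80189×4.78749) / 0.19811 = -7.2743
z₀ = exp(-7.2743) = 0.0006931 m

z₀ ≈ 0.00069 m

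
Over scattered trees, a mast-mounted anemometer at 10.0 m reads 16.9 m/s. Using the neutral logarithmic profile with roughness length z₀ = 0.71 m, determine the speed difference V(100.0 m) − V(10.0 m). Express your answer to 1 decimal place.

Log law: V₂ = V₁ · ln(z₂/z₀)/ln(z₁/z₀) = 16.9 × 4.9477/2.6451 = 31.6118 m/s
ΔV = 31.6118 − 16.9 = 14.7118 m/s

14.7 m/s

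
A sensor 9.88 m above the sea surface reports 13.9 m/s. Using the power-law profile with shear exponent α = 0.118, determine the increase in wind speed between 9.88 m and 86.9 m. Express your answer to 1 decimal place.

Power law: V₂ = V₁ · (z₂/z₁)^α = 13.9 × (8.7955)^0.118 = 17.9654 m/s
ΔV = 17.9654 − 13.9 = 4.0654 m/s

4.1 m/s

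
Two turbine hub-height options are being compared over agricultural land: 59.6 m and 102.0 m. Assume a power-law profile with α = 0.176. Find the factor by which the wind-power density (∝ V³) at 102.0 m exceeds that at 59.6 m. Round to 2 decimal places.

Speed ratio: V_B/V_A = (z_B/z_A)^α = (102.0/59.6)^0.176 = (1.7114)^0.176 = 1.09918
Power-density ratio: P_B/P_A = (V_B/V_A)³ = (1.09918)³ = 1.32804

1.33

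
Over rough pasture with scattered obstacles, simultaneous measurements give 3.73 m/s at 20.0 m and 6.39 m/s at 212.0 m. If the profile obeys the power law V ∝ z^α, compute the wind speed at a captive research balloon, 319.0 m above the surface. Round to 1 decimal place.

7.0 m/s

First find α: α = ln(V₂/V₁)/ln(z₂/z₁) = ln(6.39/3.73)/ln(212.0/20.0) = 0.53833/2.36085 = 0.2280
Extrapolate from 212.0 m to 319.0 m: V₃ = 6.39 × (319.0/212.0)^0.2280 = 6.39 × 1.0976 = 7.0140 m/s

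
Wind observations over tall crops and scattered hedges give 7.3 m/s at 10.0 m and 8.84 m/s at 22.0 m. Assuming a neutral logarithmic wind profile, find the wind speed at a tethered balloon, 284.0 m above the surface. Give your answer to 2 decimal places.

13.84 m/s

Log law: V ∝ ln(z/z₀). From the pair, with r = V₁/V₂ = 0.82579,
ln z₀ = (ln z₁ − r·ln z₂)/(1 − r) = (2.3026 − 0.82579×3.0910)/0.17421 = -1.4349 → z₀ = 0.2381 m
V₃ = V₁ · ln(z₃/z₀)/ln(z₁/z₀) = 7.3 × 7.0839/3.7375 = 13.8361 m/s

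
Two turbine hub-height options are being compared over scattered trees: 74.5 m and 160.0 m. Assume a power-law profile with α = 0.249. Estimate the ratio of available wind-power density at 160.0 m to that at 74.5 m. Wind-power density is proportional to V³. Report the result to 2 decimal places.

Speed ratio: V_B/V_A = (z_B/z_A)^α = (160.0/74.5)^0.249 = (2.1477)^0.249 = 1.20965
Power-density ratio: P_B/P_A = (V_B/V_A)³ = (1.20965)³ = 1.77001

1.77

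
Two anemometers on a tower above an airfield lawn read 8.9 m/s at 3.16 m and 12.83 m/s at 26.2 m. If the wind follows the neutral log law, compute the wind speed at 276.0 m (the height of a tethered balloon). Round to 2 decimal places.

Log law: V ∝ ln(z/z₀). From the pair, with r = V₁/V₂ = 0.69369,
ln z₀ = (ln z₁ − r·ln z₂)/(1 − r) = (1.1506 − 0.69369×3.2658)/0.30631 = -3.6395 → z₀ = 0.02626 m
V₃ = V₁ · ln(z₃/z₀)/ln(z₁/z₀) = 8.9 × 9.2599/4.7901 = 17.2049 m/s

17.20 m/s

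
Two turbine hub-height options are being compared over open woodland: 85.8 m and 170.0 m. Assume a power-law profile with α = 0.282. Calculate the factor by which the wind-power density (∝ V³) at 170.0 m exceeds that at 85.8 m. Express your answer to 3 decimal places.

1.783

Speed ratio: V_B/V_A = (z_B/z_A)^α = (170.0/85.8)^0.282 = (1.9814)^0.282 = 1.21267
Power-density ratio: P_B/P_A = (V_B/V_A)³ = (1.21267)³ = 1.78332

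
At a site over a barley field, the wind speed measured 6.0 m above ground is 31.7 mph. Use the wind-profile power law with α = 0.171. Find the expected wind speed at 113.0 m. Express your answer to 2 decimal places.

52.37 mph

Power-law profile: V₂ = V₁ · (z₂/z₁)^α
V₂ = 31.7 × (113.0/6.0)^0.171 = 31.7 × (18.8333)^0.171
    = 31.7 × 1.6520 = 52.3687 mph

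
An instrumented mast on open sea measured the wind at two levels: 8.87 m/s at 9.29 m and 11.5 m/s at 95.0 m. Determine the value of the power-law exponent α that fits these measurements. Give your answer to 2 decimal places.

Power law: V₂/V₁ = (z₂/z₁)^α ⇒ α = ln(V₂/V₁) / ln(z₂/z₁)
α = ln(11.5/8.87) / ln(95.0/9.29) = ln(1.2965) / ln(10.2260)
  = 0.25967 / 2.32494 = 0.11169

α ≈ 0.11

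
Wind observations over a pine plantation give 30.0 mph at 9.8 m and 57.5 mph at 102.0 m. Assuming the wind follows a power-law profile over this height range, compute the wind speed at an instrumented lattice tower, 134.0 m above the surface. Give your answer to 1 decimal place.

First find α: α = ln(V₂/V₁)/ln(z₂/z₁) = ln(57.5/30.0)/ln(102.0/9.8) = 0.65059/2.34259 = 0.2777
Extrapolate from 102.0 m to 134.0 m: V₃ = 57.5 × (134.0/102.0)^0.2777 = 57.5 × 1.0787 = 62.0268 mph

62.0 mph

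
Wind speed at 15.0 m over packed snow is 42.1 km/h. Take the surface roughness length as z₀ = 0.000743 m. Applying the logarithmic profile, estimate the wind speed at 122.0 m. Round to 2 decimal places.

51.00 km/h

Log law: V(z) ∝ ln(z/z₀), so V₂/V₁ = ln(z₂/z₀) / ln(z₁/z₀).
ln(122.0/0.000743) = 12.0088, ln(15.0/0.000743) = 9.9129
V₂ = 42.1 × 12.0088/9.9129 = 42.1 × 1.2114 = 51.0016 km/h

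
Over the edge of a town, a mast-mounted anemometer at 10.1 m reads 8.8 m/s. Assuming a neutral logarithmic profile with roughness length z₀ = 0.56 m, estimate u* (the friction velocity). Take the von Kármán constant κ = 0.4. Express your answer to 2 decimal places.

u* ≈ 1.22 m/s

Log law: V(z) = (u*/κ) · ln(z/z₀) ⇒ u* = κ · V / ln(z/z₀)
u* = 0.4 × 8.8 / ln(10.1/0.56) = 0.4 × 8.8 / 2.8924
   = 3.5200 / 2.8924 = 1.2170 m/s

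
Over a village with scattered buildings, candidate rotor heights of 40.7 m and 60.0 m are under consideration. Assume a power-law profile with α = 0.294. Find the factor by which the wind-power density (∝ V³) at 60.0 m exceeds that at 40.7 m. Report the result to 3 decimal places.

Speed ratio: V_B/V_A = (z_B/z_A)^α = (60.0/40.7)^0.294 = (1.4742)^0.294 = 1.12087
Power-density ratio: P_B/P_A = (V_B/V_A)³ = (1.12087)³ = 1.40821

1.408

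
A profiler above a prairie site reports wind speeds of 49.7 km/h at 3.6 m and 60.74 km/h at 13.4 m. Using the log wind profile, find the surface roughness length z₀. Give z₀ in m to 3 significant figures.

Log law: V(z) ∝ ln(z/z₀). With r = V₁/V₂ = 49.7/60.74 = 0.81824,
r · ln(z₂/z₀) = ln(z₁/z₀) ⇒ ln z₀ = (ln z₁ − r·ln z₂)/(1 − r)
ln z₀ = (1.28093 − 0.81824×2.59525) / 0.18176 = -4.6359
z₀ = exp(-4.6359) = 0.009697 m

z₀ ≈ 0.00970 m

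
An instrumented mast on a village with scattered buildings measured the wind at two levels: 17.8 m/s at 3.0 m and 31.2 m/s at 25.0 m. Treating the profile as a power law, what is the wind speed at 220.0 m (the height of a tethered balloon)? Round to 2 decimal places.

First find α: α = ln(V₂/V₁)/ln(z₂/z₁) = ln(31.2/17.8)/ln(25.0/3.0) = 0.56122/2.12026 = 0.2647
Extrapolate from 25.0 m to 220.0 m: V₃ = 31.2 × (220.0/25.0)^0.2647 = 31.2 × 1.7783 = 55.4821 m/s

55.48 m/s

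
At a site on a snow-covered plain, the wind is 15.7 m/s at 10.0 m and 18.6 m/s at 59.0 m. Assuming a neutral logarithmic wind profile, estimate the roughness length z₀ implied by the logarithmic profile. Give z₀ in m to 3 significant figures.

z₀ ≈ 0.000671 m

Log law: V(z) ∝ ln(z/z₀). With r = V₁/V₂ = 15.7/18.6 = 0.84409,
r · ln(z₂/z₀) = ln(z₁/z₀) ⇒ ln z₀ = (ln z₁ − r·ln z₂)/(1 − r)
ln z₀ = (2.30259 − 0.84409×4.07754) / 0.15591 = -7.3066
z₀ = exp(-7.3066) = 0.0006711 m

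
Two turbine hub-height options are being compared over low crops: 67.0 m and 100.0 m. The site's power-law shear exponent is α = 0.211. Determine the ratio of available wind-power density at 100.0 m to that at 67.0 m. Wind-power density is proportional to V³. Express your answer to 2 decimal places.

Speed ratio: V_B/V_A = (z_B/z_A)^α = (100.0/67.0)^0.211 = (1.4925)^0.211 = 1.08817
Power-density ratio: P_B/P_A = (V_B/V_A)³ = (1.08817)³ = 1.28853

1.29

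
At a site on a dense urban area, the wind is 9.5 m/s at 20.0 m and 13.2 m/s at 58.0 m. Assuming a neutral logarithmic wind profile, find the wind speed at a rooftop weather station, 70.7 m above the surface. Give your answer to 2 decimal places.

Log law: V ∝ ln(z/z₀). From the pair, with r = V₁/V₂ = 0.71970,
ln z₀ = (ln z₁ − r·ln z₂)/(1 − r) = (2.9957 − 0.71970×4.0604)/0.28030 = 0.2620 → z₀ = 1.300 m
V₃ = V₁ · ln(z₃/z₀)/ln(z₁/z₀) = 9.5 × 3.9964/2.7337 = 13.8881 m/s

13.89 m/s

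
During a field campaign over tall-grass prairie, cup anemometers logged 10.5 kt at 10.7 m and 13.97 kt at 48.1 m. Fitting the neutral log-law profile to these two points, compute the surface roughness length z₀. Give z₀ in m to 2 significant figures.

z₀ ≈ 0.11 m

Log law: V(z) ∝ ln(z/z₀). With r = V₁/V₂ = 10.5/13.97 = 0.75161,
r · ln(z₂/z₀) = ln(z₁/z₀) ⇒ ln z₀ = (ln z₁ − r·ln z₂)/(1 − r)
ln z₀ = (2.37024 − 0.75161×3.87328) / 0.24839 = -2.1779
z₀ = exp(-2.1779) = 0.1133 m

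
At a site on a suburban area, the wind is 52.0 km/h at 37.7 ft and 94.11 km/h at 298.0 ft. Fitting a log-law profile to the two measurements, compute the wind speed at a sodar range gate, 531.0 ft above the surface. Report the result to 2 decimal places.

105.88 km/h

Log law: V ∝ ln(z/z₀). From the pair, with r = V₁/V₂ = 0.55254,
ln z₀ = (ln z₁ − r·ln z₂)/(1 − r) = (3.6297 − 0.55254×5.6971)/0.44746 = 1.0767 → z₀ = 2.935 ft
V₃ = V₁ · ln(z₃/z₀)/ln(z₁/z₀) = 52.0 × 5.1981/2.5530 = 105.8761 km/h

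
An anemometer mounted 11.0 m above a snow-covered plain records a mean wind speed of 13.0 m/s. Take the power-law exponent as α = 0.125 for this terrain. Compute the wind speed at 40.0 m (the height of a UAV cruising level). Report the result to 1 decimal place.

Power-law profile: V₂ = V₁ · (z₂/z₁)^α
V₂ = 13.0 × (40.0/11.0)^0.125 = 13.0 × (3.6364)^0.125
    = 13.0 × 1.1751 = 15.2766 m/s

15.3 m/s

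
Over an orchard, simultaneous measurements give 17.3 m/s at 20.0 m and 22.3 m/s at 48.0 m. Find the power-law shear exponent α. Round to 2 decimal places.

α ≈ 0.29

Power law: V₂/V₁ = (z₂/z₁)^α ⇒ α = ln(V₂/V₁) / ln(z₂/z₁)
α = ln(22.3/17.3) / ln(48.0/20.0) = ln(1.2890) / ln(2.4000)
  = 0.25388 / 0.87547 = 0.28999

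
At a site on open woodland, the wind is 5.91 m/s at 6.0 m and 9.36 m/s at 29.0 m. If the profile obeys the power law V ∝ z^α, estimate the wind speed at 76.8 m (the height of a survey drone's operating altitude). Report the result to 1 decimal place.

12.4 m/s

First find α: α = ln(V₂/V₁)/ln(z₂/z₁) = ln(9.36/5.91)/ln(29.0/6.0) = 0.45980/1.57554 = 0.2918
Extrapolate from 29.0 m to 76.8 m: V₃ = 9.36 × (76.8/29.0)^0.2918 = 9.36 × 1.3287 = 12.4369 m/s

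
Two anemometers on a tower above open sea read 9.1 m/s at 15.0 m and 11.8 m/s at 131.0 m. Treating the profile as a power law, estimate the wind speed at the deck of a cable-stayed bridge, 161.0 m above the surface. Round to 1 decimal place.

First find α: α = ln(V₂/V₁)/ln(z₂/z₁) = ln(11.8/9.1)/ln(131.0/15.0) = 0.25983/2.16715 = 0.1199
Extrapolate from 131.0 m to 161.0 m: V₃ = 11.8 × (161.0/131.0)^0.1199 = 11.8 × 1.0250 = 12.0954 m/s

12.1 m/s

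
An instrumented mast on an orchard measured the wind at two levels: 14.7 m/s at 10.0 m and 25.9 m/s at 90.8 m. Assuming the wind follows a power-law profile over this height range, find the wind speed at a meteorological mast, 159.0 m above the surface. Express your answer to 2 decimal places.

First find α: α = ln(V₂/V₁)/ln(z₂/z₁) = ln(25.9/14.7)/ln(90.8/10.0) = 0.56640/2.20607 = 0.2567
Extrapolate from 90.8 m to 159.0 m: V₃ = 25.9 × (159.0/90.8)^0.2567 = 25.9 × 1.1547 = 29.9067 m/s

29.91 m/s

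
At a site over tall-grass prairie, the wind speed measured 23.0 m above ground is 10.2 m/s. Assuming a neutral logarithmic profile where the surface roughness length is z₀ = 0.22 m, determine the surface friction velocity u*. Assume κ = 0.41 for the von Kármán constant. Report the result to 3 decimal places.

Log law: V(z) = (u*/κ) · ln(z/z₀) ⇒ u* = κ · V / ln(z/z₀)
u* = 0.41 × 10.2 / ln(23.0/0.22) = 0.41 × 10.2 / 4.6496
   = 4.1820 / 4.6496 = 0.8994 m/s

u* ≈ 0.899 m/s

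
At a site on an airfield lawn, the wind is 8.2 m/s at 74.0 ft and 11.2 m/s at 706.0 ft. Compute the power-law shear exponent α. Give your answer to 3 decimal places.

α ≈ 0.138

Power law: V₂/V₁ = (z₂/z₁)^α ⇒ α = ln(V₂/V₁) / ln(z₂/z₁)
α = ln(11.2/8.2) / ln(706.0/74.0) = ln(1.3659) / ln(9.5405)
  = 0.31178 / 2.25555 = 0.13823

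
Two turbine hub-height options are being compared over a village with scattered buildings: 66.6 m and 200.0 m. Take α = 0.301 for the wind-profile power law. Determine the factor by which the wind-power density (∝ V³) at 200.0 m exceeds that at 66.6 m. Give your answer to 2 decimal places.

Speed ratio: V_B/V_A = (z_B/z_A)^α = (200.0/66.6)^0.301 = (3.0030)^0.301 = 1.39234
Power-density ratio: P_B/P_A = (V_B/V_A)³ = (1.39234)³ = 2.69919

2.70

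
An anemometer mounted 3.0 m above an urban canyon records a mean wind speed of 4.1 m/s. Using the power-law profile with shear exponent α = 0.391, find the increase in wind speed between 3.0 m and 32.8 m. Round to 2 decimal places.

Power law: V₂ = V₁ · (z₂/z₁)^α = 4.1 × (10.9333)^0.391 = 10.4457 m/s
ΔV = 10.4457 − 4.1 = 6.3457 m/s

6.35 m/s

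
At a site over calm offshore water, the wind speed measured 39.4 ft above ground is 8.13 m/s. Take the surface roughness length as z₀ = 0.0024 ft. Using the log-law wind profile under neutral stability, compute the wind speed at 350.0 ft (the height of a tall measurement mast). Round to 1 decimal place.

10.0 m/s

Log law: V(z) ∝ ln(z/z₀), so V₂/V₁ = ln(z₂/z₀) / ln(z₁/z₀).
ln(350.0/0.0024) = 11.8902, ln(39.4/0.0024) = 9.7061
V₂ = 8.13 × 11.8902/9.7061 = 8.13 × 1.2250 = 9.9595 m/s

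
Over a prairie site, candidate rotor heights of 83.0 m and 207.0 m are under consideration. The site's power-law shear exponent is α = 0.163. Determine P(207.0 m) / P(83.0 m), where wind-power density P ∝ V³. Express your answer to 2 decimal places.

1.56

Speed ratio: V_B/V_A = (z_B/z_A)^α = (207.0/83.0)^0.163 = (2.4940)^0.163 = 1.16063
Power-density ratio: P_B/P_A = (V_B/V_A)³ = (1.16063)³ = 1.56344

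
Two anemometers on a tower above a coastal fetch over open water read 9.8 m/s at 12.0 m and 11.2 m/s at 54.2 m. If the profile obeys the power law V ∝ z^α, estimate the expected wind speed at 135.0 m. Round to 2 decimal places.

12.14 m/s

First find α: α = ln(V₂/V₁)/ln(z₂/z₁) = ln(11.2/9.8)/ln(54.2/12.0) = 0.13353/1.50777 = 0.0886
Extrapolate from 54.2 m to 135.0 m: V₃ = 11.2 × (135.0/54.2)^0.0886 = 11.2 × 1.0842 = 12.1428 m/s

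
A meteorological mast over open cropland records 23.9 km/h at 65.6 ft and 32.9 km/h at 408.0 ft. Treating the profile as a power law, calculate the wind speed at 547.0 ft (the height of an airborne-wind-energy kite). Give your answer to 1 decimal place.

First find α: α = ln(V₂/V₁)/ln(z₂/z₁) = ln(32.9/23.9)/ln(408.0/65.6) = 0.31959/1.82769 = 0.1749
Extrapolate from 408.0 ft to 547.0 ft: V₃ = 32.9 × (547.0/408.0)^0.1749 = 32.9 × 1.0526 = 34.6306 km/h

34.6 km/h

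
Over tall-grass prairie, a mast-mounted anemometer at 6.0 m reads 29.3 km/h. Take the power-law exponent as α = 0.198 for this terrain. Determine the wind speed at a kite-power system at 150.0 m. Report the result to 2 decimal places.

Power-law profile: V₂ = V₁ · (z₂/z₁)^α
V₂ = 29.3 × (150.0/6.0)^0.198 = 29.3 × (25.0000)^0.198
    = 29.3 × 1.8914 = 55.4191 km/h

55.42 km/h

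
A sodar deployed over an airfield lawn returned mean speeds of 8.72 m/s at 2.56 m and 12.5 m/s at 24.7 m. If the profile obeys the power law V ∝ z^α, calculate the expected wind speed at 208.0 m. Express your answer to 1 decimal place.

17.5 m/s

First find α: α = ln(V₂/V₁)/ln(z₂/z₁) = ln(12.5/8.72)/ln(24.7/2.56) = 0.36011/2.26680 = 0.1589
Extrapolate from 24.7 m to 208.0 m: V₃ = 12.5 × (208.0/24.7)^0.1589 = 12.5 × 1.4028 = 17.5354 m/s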